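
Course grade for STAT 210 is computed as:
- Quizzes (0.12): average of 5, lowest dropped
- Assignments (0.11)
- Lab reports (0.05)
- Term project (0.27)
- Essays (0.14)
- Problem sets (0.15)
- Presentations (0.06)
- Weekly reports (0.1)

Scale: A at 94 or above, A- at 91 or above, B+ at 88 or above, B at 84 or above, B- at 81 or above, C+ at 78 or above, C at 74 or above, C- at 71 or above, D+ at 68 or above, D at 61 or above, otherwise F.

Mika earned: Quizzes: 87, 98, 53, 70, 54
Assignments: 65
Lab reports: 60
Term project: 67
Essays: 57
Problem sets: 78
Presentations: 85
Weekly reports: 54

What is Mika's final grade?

D

Quizzes: drop 53 → average of remaining 4 = 309/4 = 77.25
Weighted total:
  Quizzes 77.25 × 0.12 = 9.27
  Assignments 65 × 0.11 = 7.15
  Lab reports 60 × 0.05 = 3
  Term project 67 × 0.27 = 18.09
  Essays 57 × 0.14 = 7.98
  Problem sets 78 × 0.15 = 11.7
  Presentations 85 × 0.06 = 5.1
  Weekly reports 54 × 0.1 = 5.4
Sum = 67.69
67.69 is ≥ 61 and < 68 → D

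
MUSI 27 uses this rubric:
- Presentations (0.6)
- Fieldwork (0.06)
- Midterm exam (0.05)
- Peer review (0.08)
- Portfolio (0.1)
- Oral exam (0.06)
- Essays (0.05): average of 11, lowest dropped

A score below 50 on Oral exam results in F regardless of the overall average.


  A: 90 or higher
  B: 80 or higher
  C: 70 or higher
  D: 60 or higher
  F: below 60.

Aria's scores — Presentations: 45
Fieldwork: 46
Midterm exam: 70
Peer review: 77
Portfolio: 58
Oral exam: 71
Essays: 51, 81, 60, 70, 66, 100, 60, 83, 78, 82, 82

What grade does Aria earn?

F

Essays: drop 51 → average of remaining 10 = 762/10 = 76.2
Oral exam score 71 ≥ 50: minimum met.
Weighted total:
  Presentations 45 × 0.6 = 27
  Fieldwork 46 × 0.06 = 2.76
  Midterm exam 70 × 0.05 = 3.5
  Peer review 77 × 0.08 = 6.16
  Portfolio 58 × 0.1 = 5.8
  Oral exam 71 × 0.06 = 4.26
  Essays 76.2 × 0.05 = 3.81
Sum = 53.29
53.29 < 60 → F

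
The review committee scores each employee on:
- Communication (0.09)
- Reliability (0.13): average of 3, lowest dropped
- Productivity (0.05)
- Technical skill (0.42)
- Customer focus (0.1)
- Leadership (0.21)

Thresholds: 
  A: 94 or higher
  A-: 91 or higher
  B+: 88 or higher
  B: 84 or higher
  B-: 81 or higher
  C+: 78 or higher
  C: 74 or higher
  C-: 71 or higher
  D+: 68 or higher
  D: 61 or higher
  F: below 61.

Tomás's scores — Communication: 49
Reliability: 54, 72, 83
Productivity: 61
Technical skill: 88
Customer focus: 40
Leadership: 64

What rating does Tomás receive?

C-

Reliability: drop 54 → average of remaining 2 = 155/2 = 77.5
Weighted total:
  Communication 49 × 0.09 = 4.41
  Reliability 77.5 × 0.13 = 10.075
  Productivity 61 × 0.05 = 3.05
  Technical skill 88 × 0.42 = 36.96
  Customer focus 40 × 0.1 = 4
  Leadership 64 × 0.21 = 13.44
Sum = 71.935
71.935 is ≥ 71 and < 74 → C-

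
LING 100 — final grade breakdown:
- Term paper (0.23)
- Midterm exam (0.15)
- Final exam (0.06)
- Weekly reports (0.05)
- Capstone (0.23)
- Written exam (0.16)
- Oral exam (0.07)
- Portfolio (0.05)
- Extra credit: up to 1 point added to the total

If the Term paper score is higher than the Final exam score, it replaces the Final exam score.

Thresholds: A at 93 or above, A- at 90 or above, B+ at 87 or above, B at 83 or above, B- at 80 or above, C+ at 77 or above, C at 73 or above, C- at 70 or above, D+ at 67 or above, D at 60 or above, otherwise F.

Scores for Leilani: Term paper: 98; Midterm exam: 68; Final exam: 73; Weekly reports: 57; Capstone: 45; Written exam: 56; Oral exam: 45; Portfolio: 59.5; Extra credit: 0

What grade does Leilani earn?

D

Term paper (98) > Final exam (73), so Final exam counts as 98.
Weighted total:
  Term paper 98 × 0.23 = 22.54
  Midterm exam 68 × 0.15 = 10.2
  Final exam 98 × 0.06 = 5.88
  Weekly reports 57 × 0.05 = 2.85
  Capstone 45 × 0.23 = 10.35
  Written exam 56 × 0.16 = 8.96
  Oral exam 45 × 0.07 = 3.15
  Portfolio 59.5 × 0.05 = 2.975
Sum = 66.905
Extra credit: 66.905 + 0 = 66.905
66.905 is ≥ 60 and < 67 → D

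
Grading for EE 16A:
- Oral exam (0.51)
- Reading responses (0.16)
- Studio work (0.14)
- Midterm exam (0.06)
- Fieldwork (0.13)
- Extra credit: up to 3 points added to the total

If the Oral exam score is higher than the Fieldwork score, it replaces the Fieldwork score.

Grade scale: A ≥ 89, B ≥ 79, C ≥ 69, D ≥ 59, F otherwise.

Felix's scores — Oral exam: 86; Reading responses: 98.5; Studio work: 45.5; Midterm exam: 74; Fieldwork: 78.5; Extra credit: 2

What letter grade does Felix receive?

B

Oral exam (86) > Fieldwork (78.5), so Fieldwork counts as 86.
Weighted total:
  Oral exam 86 × 0.51 = 43.86
  Reading responses 98.5 × 0.16 = 15.76
  Studio work 45.5 × 0.14 = 6.37
  Midterm exam 74 × 0.06 = 4.44
  Fieldwork 86 × 0.13 = 11.18
Sum = 81.61
Extra credit: 81.61 + 2 = 83.61
83.61 is ≥ 79 and < 89 → B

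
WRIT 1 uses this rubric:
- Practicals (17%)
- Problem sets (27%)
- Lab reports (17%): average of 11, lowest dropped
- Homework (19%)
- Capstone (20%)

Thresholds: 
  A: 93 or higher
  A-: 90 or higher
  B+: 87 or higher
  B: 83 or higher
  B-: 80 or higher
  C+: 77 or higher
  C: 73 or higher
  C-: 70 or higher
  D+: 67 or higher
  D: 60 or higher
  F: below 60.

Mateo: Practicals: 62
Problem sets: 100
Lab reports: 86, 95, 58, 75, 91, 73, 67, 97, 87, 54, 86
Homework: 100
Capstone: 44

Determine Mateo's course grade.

Lab reports: drop 54 → average of remaining 10 = 815/10 = 81.5
Weighted total:
  Practicals 62 × 0.17 = 10.54
  Problem sets 100 × 0.27 = 27
  Lab reports 81.5 × 0.17 = 13.855
  Homework 100 × 0.19 = 19
  Capstone 44 × 0.2 = 8.8
Sum = 79.195
79.195 is ≥ 77 and < 80 → C+

C+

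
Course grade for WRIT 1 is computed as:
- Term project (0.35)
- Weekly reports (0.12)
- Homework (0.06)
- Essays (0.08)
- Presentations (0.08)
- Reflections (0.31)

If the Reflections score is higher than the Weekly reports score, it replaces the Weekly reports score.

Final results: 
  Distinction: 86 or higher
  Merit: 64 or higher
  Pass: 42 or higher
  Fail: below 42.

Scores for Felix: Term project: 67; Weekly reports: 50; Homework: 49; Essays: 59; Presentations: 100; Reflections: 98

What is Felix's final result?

Merit

Reflections (98) > Weekly reports (50), so Weekly reports counts as 98.
Weighted total:
  Term project 67 × 0.35 = 23.45
  Weekly reports 98 × 0.12 = 11.76
  Homework 49 × 0.06 = 2.94
  Essays 59 × 0.08 = 4.72
  Presentations 100 × 0.08 = 8
  Reflections 98 × 0.31 = 30.38
Sum = 81.25
81.25 is ≥ 64 and < 86 → Merit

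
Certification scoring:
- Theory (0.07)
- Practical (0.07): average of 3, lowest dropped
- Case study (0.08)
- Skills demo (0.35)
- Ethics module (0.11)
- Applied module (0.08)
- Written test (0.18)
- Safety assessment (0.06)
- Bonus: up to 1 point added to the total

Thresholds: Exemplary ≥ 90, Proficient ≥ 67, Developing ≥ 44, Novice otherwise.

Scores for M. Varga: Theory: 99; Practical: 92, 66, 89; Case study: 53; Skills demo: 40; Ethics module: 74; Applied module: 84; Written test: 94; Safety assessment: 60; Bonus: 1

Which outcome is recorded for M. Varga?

Proficient

Practical: drop 66 → average of remaining 2 = 181/2 = 90.5
Weighted total:
  Theory 99 × 0.07 = 6.93
  Practical 90.5 × 0.07 = 6.335
  Case study 53 × 0.08 = 4.24
  Skills demo 40 × 0.35 = 14
  Ethics module 74 × 0.11 = 8.14
  Applied module 84 × 0.08 = 6.72
  Written test 94 × 0.18 = 16.92
  Safety assessment 60 × 0.06 = 3.6
Sum = 66.885
Bonus: 66.885 + 1 = 67.885
67.885 is ≥ 67 and < 90 → Proficient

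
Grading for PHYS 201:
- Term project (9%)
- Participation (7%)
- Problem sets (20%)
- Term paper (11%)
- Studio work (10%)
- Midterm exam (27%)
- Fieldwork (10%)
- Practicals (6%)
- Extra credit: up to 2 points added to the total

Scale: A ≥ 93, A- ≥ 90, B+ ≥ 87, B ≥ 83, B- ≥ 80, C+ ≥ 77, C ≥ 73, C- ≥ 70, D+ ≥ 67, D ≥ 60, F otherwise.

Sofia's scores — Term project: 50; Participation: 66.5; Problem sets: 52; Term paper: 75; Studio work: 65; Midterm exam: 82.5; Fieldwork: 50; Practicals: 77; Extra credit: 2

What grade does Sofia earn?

D+

Weighted total:
  Term project 50 × 0.09 = 4.5
  Participation 66.5 × 0.07 = 4.655
  Problem sets 52 × 0.2 = 10.4
  Term paper 75 × 0.11 = 8.25
  Studio work 65 × 0.1 = 6.5
  Midterm exam 82.5 × 0.27 = 22.275
  Fieldwork 50 × 0.1 = 5
  Practicals 77 × 0.06 = 4.62
Sum = 66.2
Extra credit: 66.2 + 2 = 68.2
68.2 is ≥ 67 and < 70 → D+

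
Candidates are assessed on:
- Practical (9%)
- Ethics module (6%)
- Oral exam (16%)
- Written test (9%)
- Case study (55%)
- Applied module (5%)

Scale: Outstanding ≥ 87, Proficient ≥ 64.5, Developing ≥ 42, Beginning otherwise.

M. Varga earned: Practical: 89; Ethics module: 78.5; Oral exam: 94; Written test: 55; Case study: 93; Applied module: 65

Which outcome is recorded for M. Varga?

Outstanding

Weighted total:
  Practical 89 × 0.09 = 8.01
  Ethics module 78.5 × 0.06 = 4.71
  Oral exam 94 × 0.16 = 15.04
  Written test 55 × 0.09 = 4.95
  Case study 93 × 0.55 = 51.15
  Applied module 65 × 0.05 = 3.25
Sum = 87.11
87.11 ≥ 87 → Outstanding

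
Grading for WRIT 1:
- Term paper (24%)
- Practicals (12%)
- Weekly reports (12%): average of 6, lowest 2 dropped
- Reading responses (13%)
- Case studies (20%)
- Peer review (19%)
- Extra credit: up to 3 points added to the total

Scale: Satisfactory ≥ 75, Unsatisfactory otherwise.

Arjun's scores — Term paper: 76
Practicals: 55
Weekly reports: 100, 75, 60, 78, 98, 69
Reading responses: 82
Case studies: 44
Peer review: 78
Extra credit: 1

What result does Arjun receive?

Weekly reports: drop 60, 69 → average of remaining 4 = 351/4 = 87.75
Weighted total:
  Term paper 76 × 0.24 = 18.24
  Practicals 55 × 0.12 = 6.6
  Weekly reports 87.75 × 0.12 = 10.53
  Reading responses 82 × 0.13 = 10.66
  Case studies 44 × 0.2 = 8.8
  Peer review 78 × 0.19 = 14.82
Sum = 69.65
Extra credit: 69.65 + 1 = 70.65
70.65 < 75 → Unsatisfactory

Unsatisfactory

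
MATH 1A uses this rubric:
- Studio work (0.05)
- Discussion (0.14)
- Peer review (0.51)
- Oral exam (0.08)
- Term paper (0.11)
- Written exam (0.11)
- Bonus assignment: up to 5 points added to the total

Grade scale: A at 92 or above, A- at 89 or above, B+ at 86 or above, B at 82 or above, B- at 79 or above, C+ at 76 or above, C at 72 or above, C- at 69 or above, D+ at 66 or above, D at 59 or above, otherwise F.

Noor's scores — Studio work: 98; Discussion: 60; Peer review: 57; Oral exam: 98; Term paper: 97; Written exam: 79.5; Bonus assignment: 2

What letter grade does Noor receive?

Weighted total:
  Studio work 98 × 0.05 = 4.9
  Discussion 60 × 0.14 = 8.4
  Peer review 57 × 0.51 = 29.07
  Oral exam 98 × 0.08 = 7.84
  Term paper 97 × 0.11 = 10.67
  Written exam 79.5 × 0.11 = 8.745
Sum = 69.625
Bonus assignment: 69.625 + 2 = 71.625
71.625 is ≥ 69 and < 72 → C-

C-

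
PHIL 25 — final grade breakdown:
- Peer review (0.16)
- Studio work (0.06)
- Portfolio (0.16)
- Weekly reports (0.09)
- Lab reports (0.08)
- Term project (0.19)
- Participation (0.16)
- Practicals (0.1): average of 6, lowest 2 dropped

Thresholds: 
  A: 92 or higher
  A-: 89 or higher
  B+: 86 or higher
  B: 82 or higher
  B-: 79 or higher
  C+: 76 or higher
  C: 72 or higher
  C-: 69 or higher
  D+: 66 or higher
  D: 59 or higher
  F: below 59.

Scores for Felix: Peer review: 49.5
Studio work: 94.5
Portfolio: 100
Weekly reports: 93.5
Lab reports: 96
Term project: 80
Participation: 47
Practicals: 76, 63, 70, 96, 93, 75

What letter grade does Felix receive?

C+

Practicals: drop 63, 70 → average of remaining 4 = 340/4 = 85
Weighted total:
  Peer review 49.5 × 0.16 = 7.92
  Studio work 94.5 × 0.06 = 5.67
  Portfolio 100 × 0.16 = 16
  Weekly reports 93.5 × 0.09 = 8.415
  Lab reports 96 × 0.08 = 7.68
  Term project 80 × 0.19 = 15.2
  Participation 47 × 0.16 = 7.52
  Practicals 85 × 0.1 = 8.5
Sum = 76.905
76.905 is ≥ 76 and < 79 → C+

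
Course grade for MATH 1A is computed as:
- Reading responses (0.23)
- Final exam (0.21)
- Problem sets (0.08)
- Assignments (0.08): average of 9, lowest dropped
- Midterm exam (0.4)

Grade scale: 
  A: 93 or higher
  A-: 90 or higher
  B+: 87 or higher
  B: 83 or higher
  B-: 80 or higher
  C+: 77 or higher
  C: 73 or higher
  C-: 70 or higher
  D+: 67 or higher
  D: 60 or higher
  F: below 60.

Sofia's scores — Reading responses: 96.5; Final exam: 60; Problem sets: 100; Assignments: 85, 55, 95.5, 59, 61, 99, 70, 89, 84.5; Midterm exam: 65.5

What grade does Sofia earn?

Assignments: drop 55 → average of remaining 8 = 643/8 = 80.375
Weighted total:
  Reading responses 96.5 × 0.23 = 22.195
  Final exam 60 × 0.21 = 12.6
  Problem sets 100 × 0.08 = 8
  Assignments 80.375 × 0.08 = 6.43
  Midterm exam 65.5 × 0.4 = 26.2
Sum = 75.425
75.425 is ≥ 73 and < 77 → C

C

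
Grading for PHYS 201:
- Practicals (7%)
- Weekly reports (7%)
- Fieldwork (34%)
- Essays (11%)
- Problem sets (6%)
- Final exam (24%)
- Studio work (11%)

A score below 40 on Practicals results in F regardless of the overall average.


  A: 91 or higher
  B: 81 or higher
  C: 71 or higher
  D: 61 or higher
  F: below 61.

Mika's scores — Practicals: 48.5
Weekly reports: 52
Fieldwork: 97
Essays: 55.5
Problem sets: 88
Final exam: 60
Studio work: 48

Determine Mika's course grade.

Practicals score 48.5 ≥ 40: minimum met.
Weighted total:
  Practicals 48.5 × 0.07 = 3.395
  Weekly reports 52 × 0.07 = 3.64
  Fieldwork 97 × 0.34 = 32.98
  Essays 55.5 × 0.11 = 6.105
  Problem sets 88 × 0.06 = 5.28
  Final exam 60 × 0.24 = 14.4
  Studio work 48 × 0.11 = 5.28
Sum = 71.08
71.08 is ≥ 71 and < 81 → C

C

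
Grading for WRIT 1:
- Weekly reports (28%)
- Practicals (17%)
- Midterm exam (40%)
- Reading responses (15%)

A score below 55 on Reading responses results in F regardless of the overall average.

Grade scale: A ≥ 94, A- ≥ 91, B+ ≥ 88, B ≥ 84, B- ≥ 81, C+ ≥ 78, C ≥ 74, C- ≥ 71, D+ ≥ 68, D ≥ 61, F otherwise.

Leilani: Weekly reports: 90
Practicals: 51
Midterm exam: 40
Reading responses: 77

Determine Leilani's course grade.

Reading responses score 77 ≥ 55: minimum met.
Weighted total:
  Weekly reports 90 × 0.28 = 25.2
  Practicals 51 × 0.17 = 8.67
  Midterm exam 40 × 0.4 = 16
  Reading responses 77 × 0.15 = 11.55
Sum = 61.42
61.42 is ≥ 61 and < 68 → D

D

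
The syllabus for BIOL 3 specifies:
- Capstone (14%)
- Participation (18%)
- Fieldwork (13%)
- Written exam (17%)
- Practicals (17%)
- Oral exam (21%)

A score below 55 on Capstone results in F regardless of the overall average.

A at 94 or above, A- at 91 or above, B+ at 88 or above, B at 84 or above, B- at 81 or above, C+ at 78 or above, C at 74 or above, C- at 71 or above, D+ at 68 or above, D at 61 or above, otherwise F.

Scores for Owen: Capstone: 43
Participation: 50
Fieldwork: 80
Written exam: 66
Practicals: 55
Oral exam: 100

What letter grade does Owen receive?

F

Capstone score 43 < 55: minimum not met.
Weighted total:
  Capstone 43 × 0.14 = 6.02
  Participation 50 × 0.18 = 9
  Fieldwork 80 × 0.13 = 10.4
  Written exam 66 × 0.17 = 11.22
  Practicals 55 × 0.17 = 9.35
  Oral exam 100 × 0.21 = 21
Sum = 66.99
Because the Capstone minimum was not met, the result is F.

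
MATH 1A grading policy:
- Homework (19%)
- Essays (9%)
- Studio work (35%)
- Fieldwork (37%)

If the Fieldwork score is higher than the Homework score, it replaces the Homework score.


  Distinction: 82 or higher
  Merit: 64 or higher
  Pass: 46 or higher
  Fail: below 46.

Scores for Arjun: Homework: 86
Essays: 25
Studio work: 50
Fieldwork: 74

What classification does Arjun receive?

Pass

Fieldwork (74) ≤ Homework (86), so Homework stays at 86.
Weighted total:
  Homework 86 × 0.19 = 16.34
  Essays 25 × 0.09 = 2.25
  Studio work 50 × 0.35 = 17.5
  Fieldwork 74 × 0.37 = 27.38
Sum = 63.47
63.47 is ≥ 46 and < 64 → Pass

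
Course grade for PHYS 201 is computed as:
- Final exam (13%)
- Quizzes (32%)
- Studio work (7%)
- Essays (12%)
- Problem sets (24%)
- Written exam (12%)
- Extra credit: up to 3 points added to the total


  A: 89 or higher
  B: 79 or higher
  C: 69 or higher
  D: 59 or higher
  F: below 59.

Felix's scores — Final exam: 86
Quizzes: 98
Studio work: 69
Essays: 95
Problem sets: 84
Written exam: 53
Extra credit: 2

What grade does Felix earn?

B

Weighted total:
  Final exam 86 × 0.13 = 11.18
  Quizzes 98 × 0.32 = 31.36
  Studio work 69 × 0.07 = 4.83
  Essays 95 × 0.12 = 11.4
  Problem sets 84 × 0.24 = 20.16
  Written exam 53 × 0.12 = 6.36
Sum = 85.29
Extra credit: 85.29 + 2 = 87.29
87.29 is ≥ 79 and < 89 → B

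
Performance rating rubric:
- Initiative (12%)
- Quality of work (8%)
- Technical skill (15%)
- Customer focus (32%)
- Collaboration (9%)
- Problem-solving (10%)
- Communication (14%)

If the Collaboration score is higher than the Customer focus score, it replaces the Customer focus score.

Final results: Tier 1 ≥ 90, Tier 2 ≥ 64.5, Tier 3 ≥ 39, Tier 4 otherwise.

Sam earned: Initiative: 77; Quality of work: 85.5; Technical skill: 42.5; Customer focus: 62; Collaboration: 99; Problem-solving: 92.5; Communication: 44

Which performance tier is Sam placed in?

Tier 2

Collaboration (99) > Customer focus (62), so Customer focus counts as 99.
Weighted total:
  Initiative 77 × 0.12 = 9.24
  Quality of work 85.5 × 0.08 = 6.84
  Technical skill 42.5 × 0.15 = 6.375
  Customer focus 99 × 0.32 = 31.68
  Collaboration 99 × 0.09 = 8.91
  Problem-solving 92.5 × 0.1 = 9.25
  Communication 44 × 0.14 = 6.16
Sum = 78.455
78.455 is ≥ 64.5 and < 90 → Tier 2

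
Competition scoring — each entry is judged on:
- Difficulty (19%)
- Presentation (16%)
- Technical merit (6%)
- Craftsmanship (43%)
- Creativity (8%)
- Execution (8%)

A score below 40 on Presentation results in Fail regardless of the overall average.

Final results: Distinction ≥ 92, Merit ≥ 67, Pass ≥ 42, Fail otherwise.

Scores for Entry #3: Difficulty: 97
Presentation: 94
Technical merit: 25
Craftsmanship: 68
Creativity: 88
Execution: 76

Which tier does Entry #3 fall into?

Merit

Presentation score 94 ≥ 40: minimum met.
Weighted total:
  Difficulty 97 × 0.19 = 18.43
  Presentation 94 × 0.16 = 15.04
  Technical merit 25 × 0.06 = 1.5
  Craftsmanship 68 × 0.43 = 29.24
  Creativity 88 × 0.08 = 7.04
  Execution 76 × 0.08 = 6.08
Sum = 77.33
77.33 is ≥ 67 and < 92 → Merit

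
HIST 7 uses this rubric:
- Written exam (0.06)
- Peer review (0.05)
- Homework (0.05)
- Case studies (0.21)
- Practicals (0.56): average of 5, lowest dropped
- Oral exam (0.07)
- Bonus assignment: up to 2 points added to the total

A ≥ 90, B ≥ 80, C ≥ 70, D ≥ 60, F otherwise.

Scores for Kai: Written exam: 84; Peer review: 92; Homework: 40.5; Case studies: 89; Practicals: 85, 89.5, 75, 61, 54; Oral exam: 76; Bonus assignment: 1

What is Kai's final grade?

B

Practicals: drop 54 → average of remaining 4 = 310.5/4 = 77.625
Weighted total:
  Written exam 84 × 0.06 = 5.04
  Peer review 92 × 0.05 = 4.6
  Homework 40.5 × 0.05 = 2.025
  Case studies 89 × 0.21 = 18.69
  Practicals 77.625 × 0.56 = 43.47
  Oral exam 76 × 0.07 = 5.32
Sum = 79.145
Bonus assignment: 79.145 + 1 = 80.145
80.145 is ≥ 80 and < 90 → B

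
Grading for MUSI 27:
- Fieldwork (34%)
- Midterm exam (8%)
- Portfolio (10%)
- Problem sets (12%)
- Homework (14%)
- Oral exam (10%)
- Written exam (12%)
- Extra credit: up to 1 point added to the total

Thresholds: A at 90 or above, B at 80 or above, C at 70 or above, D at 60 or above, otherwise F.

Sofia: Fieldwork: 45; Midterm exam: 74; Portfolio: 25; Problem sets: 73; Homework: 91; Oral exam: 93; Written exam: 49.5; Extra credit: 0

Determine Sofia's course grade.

D

Weighted total:
  Fieldwork 45 × 0.34 = 15.3
  Midterm exam 74 × 0.08 = 5.92
  Portfolio 25 × 0.1 = 2.5
  Problem sets 73 × 0.12 = 8.76
  Homework 91 × 0.14 = 12.74
  Oral exam 93 × 0.1 = 9.3
  Written exam 49.5 × 0.12 = 5.94
Sum = 60.46
Extra credit: 60.46 + 0 = 60.46
60.46 is ≥ 60 and < 70 → D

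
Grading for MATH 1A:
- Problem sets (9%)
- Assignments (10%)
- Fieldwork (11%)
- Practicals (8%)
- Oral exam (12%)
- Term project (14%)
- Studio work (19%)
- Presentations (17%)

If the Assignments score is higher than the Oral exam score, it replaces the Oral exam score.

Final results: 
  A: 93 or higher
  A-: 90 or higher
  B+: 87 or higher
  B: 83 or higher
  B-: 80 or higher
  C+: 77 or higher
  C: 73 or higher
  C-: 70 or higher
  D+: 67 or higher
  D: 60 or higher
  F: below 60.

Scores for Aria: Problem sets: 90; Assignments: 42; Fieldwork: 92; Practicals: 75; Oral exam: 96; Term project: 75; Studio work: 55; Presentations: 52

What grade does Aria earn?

D+

Assignments (42) ≤ Oral exam (96), so Oral exam stays at 96.
Weighted total:
  Problem sets 90 × 0.09 = 8.1
  Assignments 42 × 0.1 = 4.2
  Fieldwork 92 × 0.11 = 10.12
  Practicals 75 × 0.08 = 6
  Oral exam 96 × 0.12 = 11.52
  Term project 75 × 0.14 = 10.5
  Studio work 55 × 0.19 = 10.45
  Presentations 52 × 0.17 = 8.84
Sum = 69.73
69.73 is ≥ 67 and < 70 → D+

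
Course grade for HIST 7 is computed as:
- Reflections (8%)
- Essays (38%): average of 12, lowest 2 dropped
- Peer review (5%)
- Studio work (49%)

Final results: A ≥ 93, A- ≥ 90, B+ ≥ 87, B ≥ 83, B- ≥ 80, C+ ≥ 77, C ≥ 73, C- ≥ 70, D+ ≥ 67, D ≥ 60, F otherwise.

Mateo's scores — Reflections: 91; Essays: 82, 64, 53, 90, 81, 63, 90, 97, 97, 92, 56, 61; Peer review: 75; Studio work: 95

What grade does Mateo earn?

Essays: drop 53, 56 → average of remaining 10 = 817/10 = 81.7
Weighted total:
  Reflections 91 × 0.08 = 7.28
  Essays 81.7 × 0.38 = 31.046
  Peer review 75 × 0.05 = 3.75
  Studio work 95 × 0.49 = 46.55
Sum = 88.626
88.626 is ≥ 87 and < 90 → B+

B+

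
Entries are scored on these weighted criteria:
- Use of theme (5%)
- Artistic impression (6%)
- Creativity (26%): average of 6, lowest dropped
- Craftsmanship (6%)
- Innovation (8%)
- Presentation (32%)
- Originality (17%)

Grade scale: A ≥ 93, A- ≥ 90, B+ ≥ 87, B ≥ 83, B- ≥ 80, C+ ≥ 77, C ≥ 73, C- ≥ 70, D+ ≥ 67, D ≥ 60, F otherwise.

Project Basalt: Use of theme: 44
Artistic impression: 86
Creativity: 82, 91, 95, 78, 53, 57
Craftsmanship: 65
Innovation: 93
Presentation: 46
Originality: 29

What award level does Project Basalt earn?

Creativity: drop 53 → average of remaining 5 = 403/5 = 80.6
Weighted total:
  Use of theme 44 × 0.05 = 2.2
  Artistic impression 86 × 0.06 = 5.16
  Creativity 80.6 × 0.26 = 20.956
  Craftsmanship 65 × 0.06 = 3.9
  Innovation 93 × 0.08 = 7.44
  Presentation 46 × 0.32 = 14.72
  Originality 29 × 0.17 = 4.93
Sum = 59.306
59.306 < 60 → F

F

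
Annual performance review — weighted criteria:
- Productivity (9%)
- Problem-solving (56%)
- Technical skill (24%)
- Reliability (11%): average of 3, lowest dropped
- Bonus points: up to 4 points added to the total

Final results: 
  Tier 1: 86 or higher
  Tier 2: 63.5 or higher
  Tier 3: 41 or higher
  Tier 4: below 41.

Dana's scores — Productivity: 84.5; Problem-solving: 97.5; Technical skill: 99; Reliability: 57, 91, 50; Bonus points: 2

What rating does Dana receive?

Tier 1

Reliability: drop 50 → average of remaining 2 = 148/2 = 74
Weighted total:
  Productivity 84.5 × 0.09 = 7.605
  Problem-solving 97.5 × 0.56 = 54.6
  Technical skill 99 × 0.24 = 23.76
  Reliability 74 × 0.11 = 8.14
Sum = 94.105
Bonus points: 94.105 + 2 = 96.105
96.105 ≥ 86 → Tier 1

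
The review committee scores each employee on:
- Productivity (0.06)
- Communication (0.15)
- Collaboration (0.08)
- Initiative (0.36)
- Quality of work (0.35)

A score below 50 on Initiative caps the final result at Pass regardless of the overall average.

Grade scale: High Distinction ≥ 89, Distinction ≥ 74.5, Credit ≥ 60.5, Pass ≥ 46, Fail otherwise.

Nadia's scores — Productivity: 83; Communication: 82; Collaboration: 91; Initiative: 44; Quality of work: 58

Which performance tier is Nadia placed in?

Initiative score 44 < 50: minimum not met.
Weighted total:
  Productivity 83 × 0.06 = 4.98
  Communication 82 × 0.15 = 12.3
  Collaboration 91 × 0.08 = 7.28
  Initiative 44 × 0.36 = 15.84
  Quality of work 58 × 0.35 = 20.3
Sum = 60.7
60.7 would be Credit; cap at Pass applies → Pass.

Pass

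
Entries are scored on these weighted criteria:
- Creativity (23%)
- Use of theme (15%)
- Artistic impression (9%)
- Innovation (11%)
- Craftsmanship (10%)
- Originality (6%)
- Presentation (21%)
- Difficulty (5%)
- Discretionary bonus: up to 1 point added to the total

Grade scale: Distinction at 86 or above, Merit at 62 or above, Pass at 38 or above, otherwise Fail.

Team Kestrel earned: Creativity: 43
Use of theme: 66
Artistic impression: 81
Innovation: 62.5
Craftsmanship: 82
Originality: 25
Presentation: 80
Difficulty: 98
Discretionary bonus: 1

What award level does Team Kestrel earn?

Merit

Weighted total:
  Creativity 43 × 0.23 = 9.89
  Use of theme 66 × 0.15 = 9.9
  Artistic impression 81 × 0.09 = 7.29
  Innovation 62.5 × 0.11 = 6.875
  Craftsmanship 82 × 0.1 = 8.2
  Originality 25 × 0.06 = 1.5
  Presentation 80 × 0.21 = 16.8
  Difficulty 98 × 0.05 = 4.9
Sum = 65.355
Discretionary bonus: 65.355 + 1 = 66.355
66.355 is ≥ 62 and < 86 → Merit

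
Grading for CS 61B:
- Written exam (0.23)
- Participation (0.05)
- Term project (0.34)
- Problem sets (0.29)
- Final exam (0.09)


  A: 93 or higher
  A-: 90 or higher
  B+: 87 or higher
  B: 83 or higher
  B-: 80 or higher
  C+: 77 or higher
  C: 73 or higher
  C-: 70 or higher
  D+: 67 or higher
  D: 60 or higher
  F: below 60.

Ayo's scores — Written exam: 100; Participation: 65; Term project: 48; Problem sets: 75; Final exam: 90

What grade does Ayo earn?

Weighted total:
  Written exam 100 × 0.23 = 23
  Participation 65 × 0.05 = 3.25
  Term project 48 × 0.34 = 16.32
  Problem sets 75 × 0.29 = 21.75
  Final exam 90 × 0.09 = 8.1
Sum = 72.42
72.42 is ≥ 70 and < 73 → C-

C-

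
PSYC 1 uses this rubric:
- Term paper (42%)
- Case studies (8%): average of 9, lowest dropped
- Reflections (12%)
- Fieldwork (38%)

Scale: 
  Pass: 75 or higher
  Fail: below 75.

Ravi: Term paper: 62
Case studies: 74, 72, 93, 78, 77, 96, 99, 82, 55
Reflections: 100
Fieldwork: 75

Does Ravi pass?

Fail

Case studies: drop 55 → average of remaining 8 = 671/8 = 83.875
Weighted total:
  Term paper 62 × 0.42 = 26.04
  Case studies 83.875 × 0.08 = 6.71
  Reflections 100 × 0.12 = 12
  Fieldwork 75 × 0.38 = 28.5
Sum = 73.25
73.25 < 75 → Fail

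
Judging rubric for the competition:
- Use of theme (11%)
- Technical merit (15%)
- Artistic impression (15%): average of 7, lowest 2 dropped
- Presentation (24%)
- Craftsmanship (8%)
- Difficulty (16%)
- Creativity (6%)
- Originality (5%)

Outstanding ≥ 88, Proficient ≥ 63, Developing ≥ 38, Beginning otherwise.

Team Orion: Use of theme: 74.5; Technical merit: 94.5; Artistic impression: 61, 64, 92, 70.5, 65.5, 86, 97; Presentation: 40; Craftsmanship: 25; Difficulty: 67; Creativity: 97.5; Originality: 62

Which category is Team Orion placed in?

Artistic impression: drop 61, 64 → average of remaining 5 = 411/5 = 82.2
Weighted total:
  Use of theme 74.5 × 0.11 = 8.195
  Technical merit 94.5 × 0.15 = 14.175
  Artistic impression 82.2 × 0.15 = 12.33
  Presentation 40 × 0.24 = 9.6
  Craftsmanship 25 × 0.08 = 2
  Difficulty 67 × 0.16 = 10.72
  Creativity 97.5 × 0.06 = 5.85
  Originality 62 × 0.05 = 3.1
Sum = 65.97
65.97 is ≥ 63 and < 88 → Proficient

Proficient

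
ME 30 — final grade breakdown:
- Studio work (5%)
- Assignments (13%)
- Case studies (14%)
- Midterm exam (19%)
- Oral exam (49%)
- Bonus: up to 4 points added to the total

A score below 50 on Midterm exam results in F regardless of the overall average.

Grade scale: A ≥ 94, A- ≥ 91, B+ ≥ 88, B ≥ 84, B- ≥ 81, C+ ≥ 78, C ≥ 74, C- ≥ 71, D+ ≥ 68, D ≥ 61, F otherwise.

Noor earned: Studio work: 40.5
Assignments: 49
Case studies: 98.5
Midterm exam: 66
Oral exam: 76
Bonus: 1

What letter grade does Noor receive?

Midterm exam score 66 ≥ 50: minimum met.
Weighted total:
  Studio work 40.5 × 0.05 = 2.025
  Assignments 49 × 0.13 = 6.37
  Case studies 98.5 × 0.14 = 13.79
  Midterm exam 66 × 0.19 = 12.54
  Oral exam 76 × 0.49 = 37.24
Sum = 71.965
Bonus: 71.965 + 1 = 72.965
72.965 is ≥ 71 and < 74 → C-

C-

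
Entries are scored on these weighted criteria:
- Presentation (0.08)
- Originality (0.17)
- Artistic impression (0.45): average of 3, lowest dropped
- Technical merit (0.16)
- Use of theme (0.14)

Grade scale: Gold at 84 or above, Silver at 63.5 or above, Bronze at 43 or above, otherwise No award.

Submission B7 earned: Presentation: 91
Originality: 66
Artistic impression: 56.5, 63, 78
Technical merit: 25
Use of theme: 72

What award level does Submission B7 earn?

Artistic impression: drop 56.5 → average of remaining 2 = 141/2 = 70.5
Weighted total:
  Presentation 91 × 0.08 = 7.28
  Originality 66 × 0.17 = 11.22
  Artistic impression 70.5 × 0.45 = 31.725
  Technical merit 25 × 0.16 = 4
  Use of theme 72 × 0.14 = 10.08
Sum = 64.305
64.305 is ≥ 63.5 and < 84 → Silver

Silver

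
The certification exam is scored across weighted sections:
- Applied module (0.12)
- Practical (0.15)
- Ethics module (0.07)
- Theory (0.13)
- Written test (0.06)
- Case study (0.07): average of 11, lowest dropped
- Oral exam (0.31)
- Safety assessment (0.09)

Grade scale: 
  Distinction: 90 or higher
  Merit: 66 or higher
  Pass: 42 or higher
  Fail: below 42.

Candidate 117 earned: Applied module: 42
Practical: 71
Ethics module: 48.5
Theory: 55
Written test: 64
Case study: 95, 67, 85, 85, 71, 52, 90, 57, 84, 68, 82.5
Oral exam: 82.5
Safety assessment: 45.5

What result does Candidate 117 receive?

Case study: drop 52 → average of remaining 10 = 784.5/10 = 78.45
Weighted total:
  Applied module 42 × 0.12 = 5.04
  Practical 71 × 0.15 = 10.65
  Ethics module 48.5 × 0.07 = 3.395
  Theory 55 × 0.13 = 7.15
  Written test 64 × 0.06 = 3.84
  Case study 78.45 × 0.07 = 5.4915
  Oral exam 82.5 × 0.31 = 25.575
  Safety assessment 45.5 × 0.09 = 4.095
Sum = 65.2365
65.2365 is ≥ 42 and < 66 → Pass

Pass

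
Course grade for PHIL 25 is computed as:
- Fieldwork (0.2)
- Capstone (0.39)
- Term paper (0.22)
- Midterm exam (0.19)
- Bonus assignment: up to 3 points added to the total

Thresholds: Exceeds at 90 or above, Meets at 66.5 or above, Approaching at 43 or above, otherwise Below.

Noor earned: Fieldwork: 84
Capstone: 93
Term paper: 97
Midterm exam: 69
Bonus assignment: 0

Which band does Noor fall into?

Meets

Weighted total:
  Fieldwork 84 × 0.2 = 16.8
  Capstone 93 × 0.39 = 36.27
  Term paper 97 × 0.22 = 21.34
  Midterm exam 69 × 0.19 = 13.11
Sum = 87.52
Bonus assignment: 87.52 + 0 = 87.52
87.52 is ≥ 66.5 and < 90 → Meets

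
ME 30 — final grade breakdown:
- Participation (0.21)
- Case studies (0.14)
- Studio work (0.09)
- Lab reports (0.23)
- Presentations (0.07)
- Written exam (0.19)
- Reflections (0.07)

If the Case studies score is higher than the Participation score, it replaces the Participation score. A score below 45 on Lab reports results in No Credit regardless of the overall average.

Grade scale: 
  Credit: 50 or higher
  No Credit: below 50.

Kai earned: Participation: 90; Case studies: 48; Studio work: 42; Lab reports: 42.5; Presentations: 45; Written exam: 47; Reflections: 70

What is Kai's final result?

No Credit

Case studies (48) ≤ Participation (90), so Participation stays at 90.
Lab reports score 42.5 < 45: minimum not met.
Weighted total:
  Participation 90 × 0.21 = 18.9
  Case studies 48 × 0.14 = 6.72
  Studio work 42 × 0.09 = 3.78
  Lab reports 42.5 × 0.23 = 9.775
  Presentations 45 × 0.07 = 3.15
  Written exam 47 × 0.19 = 8.93
  Reflections 70 × 0.07 = 4.9
Sum = 56.155
Because the Lab reports minimum was not met, the result is No Credit.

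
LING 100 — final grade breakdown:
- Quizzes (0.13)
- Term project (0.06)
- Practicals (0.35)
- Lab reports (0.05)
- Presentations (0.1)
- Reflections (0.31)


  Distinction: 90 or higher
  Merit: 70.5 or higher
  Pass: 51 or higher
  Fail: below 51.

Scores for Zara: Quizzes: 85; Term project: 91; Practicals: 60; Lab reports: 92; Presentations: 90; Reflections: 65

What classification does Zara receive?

Weighted total:
  Quizzes 85 × 0.13 = 11.05
  Term project 91 × 0.06 = 5.46
  Practicals 60 × 0.35 = 21
  Lab reports 92 × 0.05 = 4.6
  Presentations 90 × 0.1 = 9
  Reflections 65 × 0.31 = 20.15
Sum = 71.26
71.26 is ≥ 70.5 and < 90 → Merit

Merit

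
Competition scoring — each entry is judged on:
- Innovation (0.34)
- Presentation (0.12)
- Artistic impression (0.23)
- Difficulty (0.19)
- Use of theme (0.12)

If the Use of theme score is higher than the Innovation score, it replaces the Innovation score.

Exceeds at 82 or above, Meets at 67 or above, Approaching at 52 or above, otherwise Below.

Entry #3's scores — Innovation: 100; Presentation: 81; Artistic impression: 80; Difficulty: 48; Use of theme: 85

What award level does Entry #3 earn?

Use of theme (85) ≤ Innovation (100), so Innovation stays at 100.
Weighted total:
  Innovation 100 × 0.34 = 34
  Presentation 81 × 0.12 = 9.72
  Artistic impression 80 × 0.23 = 18.4
  Difficulty 48 × 0.19 = 9.12
  Use of theme 85 × 0.12 = 10.2
Sum = 81.44
81.44 is ≥ 67 and < 82 → Meets

Meets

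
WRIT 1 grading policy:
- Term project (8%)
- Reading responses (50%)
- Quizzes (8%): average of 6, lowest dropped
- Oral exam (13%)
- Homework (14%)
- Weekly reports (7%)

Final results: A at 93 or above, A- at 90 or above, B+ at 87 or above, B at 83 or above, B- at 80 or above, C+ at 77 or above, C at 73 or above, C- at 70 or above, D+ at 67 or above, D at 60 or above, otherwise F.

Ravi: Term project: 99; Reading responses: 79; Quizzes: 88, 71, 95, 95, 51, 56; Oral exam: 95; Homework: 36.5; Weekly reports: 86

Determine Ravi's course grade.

C+

Quizzes: drop 51 → average of remaining 5 = 405/5 = 81
Weighted total:
  Term project 99 × 0.08 = 7.92
  Reading responses 79 × 0.5 = 39.5
  Quizzes 81 × 0.08 = 6.48
  Oral exam 95 × 0.13 = 12.35
  Homework 36.5 × 0.14 = 5.11
  Weekly reports 86 × 0.07 = 6.02
Sum = 77.38
77.38 is ≥ 77 and < 80 → C+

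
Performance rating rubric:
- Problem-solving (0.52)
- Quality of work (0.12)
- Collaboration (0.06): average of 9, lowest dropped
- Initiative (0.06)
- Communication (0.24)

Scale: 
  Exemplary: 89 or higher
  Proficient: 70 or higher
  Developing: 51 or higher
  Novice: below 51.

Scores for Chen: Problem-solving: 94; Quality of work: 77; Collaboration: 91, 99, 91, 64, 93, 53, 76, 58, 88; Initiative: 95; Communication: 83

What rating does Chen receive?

Proficient

Collaboration: drop 53 → average of remaining 8 = 660/8 = 82.5
Weighted total:
  Problem-solving 94 × 0.52 = 48.88
  Quality of work 77 × 0.12 = 9.24
  Collaboration 82.5 × 0.06 = 4.95
  Initiative 95 × 0.06 = 5.7
  Communication 83 × 0.24 = 19.92
Sum = 88.69
88.69 is ≥ 70 and < 89 → Proficient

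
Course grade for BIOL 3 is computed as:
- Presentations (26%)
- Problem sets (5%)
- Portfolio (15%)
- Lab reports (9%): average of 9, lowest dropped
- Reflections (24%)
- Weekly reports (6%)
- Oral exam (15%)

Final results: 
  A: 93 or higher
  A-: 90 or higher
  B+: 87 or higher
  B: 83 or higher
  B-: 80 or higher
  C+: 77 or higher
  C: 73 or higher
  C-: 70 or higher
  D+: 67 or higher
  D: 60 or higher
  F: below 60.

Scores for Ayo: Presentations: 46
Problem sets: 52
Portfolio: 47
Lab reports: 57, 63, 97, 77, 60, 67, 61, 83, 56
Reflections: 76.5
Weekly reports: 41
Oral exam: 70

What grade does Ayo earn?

Lab reports: drop 56 → average of remaining 8 = 565/8 = 70.625
Weighted total:
  Presentations 46 × 0.26 = 11.96
  Problem sets 52 × 0.05 = 2.6
  Portfolio 47 × 0.15 = 7.05
  Lab reports 70.625 × 0.09 = 6.35625
  Reflections 76.5 × 0.24 = 18.36
  Weekly reports 41 × 0.06 = 2.46
  Oral exam 70 × 0.15 = 10.5
Sum = 59.28625
59.28625 < 60 → F

F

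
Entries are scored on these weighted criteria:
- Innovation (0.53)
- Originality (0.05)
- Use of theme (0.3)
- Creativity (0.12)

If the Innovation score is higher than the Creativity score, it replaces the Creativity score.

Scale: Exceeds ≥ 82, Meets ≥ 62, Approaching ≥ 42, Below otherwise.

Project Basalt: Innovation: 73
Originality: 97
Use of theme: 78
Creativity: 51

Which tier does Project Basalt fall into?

Innovation (73) > Creativity (51), so Creativity counts as 73.
Weighted total:
  Innovation 73 × 0.53 = 38.69
  Originality 97 × 0.05 = 4.85
  Use of theme 78 × 0.3 = 23.4
  Creativity 73 × 0.12 = 8.76
Sum = 75.7
75.7 is ≥ 62 and < 82 → Meets

Meets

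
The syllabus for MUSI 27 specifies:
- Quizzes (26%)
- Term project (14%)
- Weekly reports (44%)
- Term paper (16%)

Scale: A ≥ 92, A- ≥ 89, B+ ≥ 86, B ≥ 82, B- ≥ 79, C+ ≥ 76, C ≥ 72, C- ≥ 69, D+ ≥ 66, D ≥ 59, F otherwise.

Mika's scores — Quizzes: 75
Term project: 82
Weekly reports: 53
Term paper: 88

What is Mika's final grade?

Weighted total:
  Quizzes 75 × 0.26 = 19.5
  Term project 82 × 0.14 = 11.48
  Weekly reports 53 × 0.44 = 23.32
  Term paper 88 × 0.16 = 14.08
Sum = 68.38
68.38 is ≥ 66 and < 69 → D+

D+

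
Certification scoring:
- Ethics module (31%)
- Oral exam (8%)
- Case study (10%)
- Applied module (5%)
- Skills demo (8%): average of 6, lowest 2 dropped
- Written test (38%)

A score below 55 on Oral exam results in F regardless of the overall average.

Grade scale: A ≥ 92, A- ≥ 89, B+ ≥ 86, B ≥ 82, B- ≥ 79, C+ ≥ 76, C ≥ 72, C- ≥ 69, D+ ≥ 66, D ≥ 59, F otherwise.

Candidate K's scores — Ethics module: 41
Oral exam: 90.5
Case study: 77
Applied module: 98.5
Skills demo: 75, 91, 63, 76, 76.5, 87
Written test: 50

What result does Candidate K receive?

F

Skills demo: drop 63, 75 → average of remaining 4 = 330.5/4 = 82.625
Oral exam score 90.5 ≥ 55: minimum met.
Weighted total:
  Ethics module 41 × 0.31 = 12.71
  Oral exam 90.5 × 0.08 = 7.24
  Case study 77 × 0.1 = 7.7
  Applied module 98.5 × 0.05 = 4.925
  Skills demo 82.625 × 0.08 = 6.61
  Written test 50 × 0.38 = 19
Sum = 58.185
58.185 < 59 → F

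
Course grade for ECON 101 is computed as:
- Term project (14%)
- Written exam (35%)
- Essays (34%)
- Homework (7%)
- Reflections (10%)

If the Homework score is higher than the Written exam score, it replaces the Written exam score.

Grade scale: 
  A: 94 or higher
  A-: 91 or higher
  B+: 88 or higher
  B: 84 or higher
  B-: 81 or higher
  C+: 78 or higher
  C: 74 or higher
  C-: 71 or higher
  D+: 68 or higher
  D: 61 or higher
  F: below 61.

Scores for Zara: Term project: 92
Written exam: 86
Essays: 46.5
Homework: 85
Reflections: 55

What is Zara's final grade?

D+

Homework (85) ≤ Written exam (86), so Written exam stays at 86.
Weighted total:
  Term project 92 × 0.14 = 12.88
  Written exam 86 × 0.35 = 30.1
  Essays 46.5 × 0.34 = 15.81
  Homework 85 × 0.07 = 5.95
  Reflections 55 × 0.1 = 5.5
Sum = 70.24
70.24 is ≥ 68 and < 71 → D+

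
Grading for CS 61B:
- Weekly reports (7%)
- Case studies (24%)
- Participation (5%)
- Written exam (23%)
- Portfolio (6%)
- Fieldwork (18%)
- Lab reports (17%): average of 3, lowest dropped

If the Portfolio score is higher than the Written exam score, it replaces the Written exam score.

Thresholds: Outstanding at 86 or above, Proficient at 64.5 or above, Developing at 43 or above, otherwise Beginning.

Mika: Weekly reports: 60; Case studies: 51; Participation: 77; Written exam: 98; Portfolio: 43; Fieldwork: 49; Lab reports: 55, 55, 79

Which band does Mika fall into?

Lab reports: drop 55 → average of remaining 2 = 134/2 = 67
Portfolio (43) ≤ Written exam (98), so Written exam stays at 98.
Weighted total:
  Weekly reports 60 × 0.07 = 4.2
  Case studies 51 × 0.24 = 12.24
  Participation 77 × 0.05 = 3.85
  Written exam 98 × 0.23 = 22.54
  Portfolio 43 × 0.06 = 2.58
  Fieldwork 49 × 0.18 = 8.82
  Lab reports 67 × 0.17 = 11.39
Sum = 65.62
65.62 is ≥ 64.5 and < 86 → Proficient

Proficient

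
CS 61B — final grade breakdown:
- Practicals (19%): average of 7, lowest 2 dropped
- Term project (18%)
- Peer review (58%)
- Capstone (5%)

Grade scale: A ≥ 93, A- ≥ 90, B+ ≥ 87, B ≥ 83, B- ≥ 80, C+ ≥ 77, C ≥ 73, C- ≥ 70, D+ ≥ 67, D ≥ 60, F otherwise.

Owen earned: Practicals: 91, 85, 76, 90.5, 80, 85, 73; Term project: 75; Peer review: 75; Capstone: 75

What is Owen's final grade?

C+

Practicals: drop 73, 76 → average of remaining 5 = 431.5/5 = 86.3
Weighted total:
  Practicals 86.3 × 0.19 = 16.397
  Term project 75 × 0.18 = 13.5
  Peer review 75 × 0.58 = 43.5
  Capstone 75 × 0.05 = 3.75
Sum = 77.147
77.147 is ≥ 77 and < 80 → C+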